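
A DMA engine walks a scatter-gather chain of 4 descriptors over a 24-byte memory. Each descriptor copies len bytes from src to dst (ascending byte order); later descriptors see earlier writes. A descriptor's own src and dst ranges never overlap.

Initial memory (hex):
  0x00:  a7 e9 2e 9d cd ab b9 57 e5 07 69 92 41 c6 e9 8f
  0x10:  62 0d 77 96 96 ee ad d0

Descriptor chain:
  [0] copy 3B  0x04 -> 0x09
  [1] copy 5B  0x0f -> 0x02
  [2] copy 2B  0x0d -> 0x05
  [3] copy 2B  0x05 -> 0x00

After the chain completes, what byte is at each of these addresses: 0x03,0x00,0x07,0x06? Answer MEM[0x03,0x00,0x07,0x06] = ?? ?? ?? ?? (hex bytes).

MEM[0x03,0x00,0x07,0x06] = 62 c6 57 e9

#0 dst[0x09+3] := {0xcd,0xab,0xb9}
#1 dst[0x02+5] := {0x8f,0x62,0x0d,0x77,0x96}
#2 dst[0x05+2] := {0xc6,0xe9}
#3 dst[0x00+2] := {0xc6,0xe9}
query mem[0x03]=0x62, mem[0x00]=0xc6, mem[0x07]=0x57, mem[0x06]=0xe9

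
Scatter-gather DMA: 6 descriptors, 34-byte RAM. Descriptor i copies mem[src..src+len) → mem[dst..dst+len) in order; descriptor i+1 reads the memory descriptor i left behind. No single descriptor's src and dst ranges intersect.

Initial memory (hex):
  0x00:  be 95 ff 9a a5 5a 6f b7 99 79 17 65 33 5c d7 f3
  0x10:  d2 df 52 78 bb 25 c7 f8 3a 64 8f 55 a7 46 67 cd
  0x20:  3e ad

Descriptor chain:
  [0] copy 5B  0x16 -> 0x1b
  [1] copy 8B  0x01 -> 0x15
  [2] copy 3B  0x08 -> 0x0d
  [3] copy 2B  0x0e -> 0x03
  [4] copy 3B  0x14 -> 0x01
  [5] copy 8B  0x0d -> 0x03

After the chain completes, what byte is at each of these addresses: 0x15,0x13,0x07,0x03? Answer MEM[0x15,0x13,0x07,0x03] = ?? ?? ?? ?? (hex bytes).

MEM[0x15,0x13,0x07,0x03] = 95 78 df 99

D0: mem[0x1b..0x1f] <- [c7 f8 3a 64 8f]
D1: mem[0x15..0x1c] <- [95 ff 9a a5 5a 6f b7 99]
D2: mem[0x0d..0x0f] <- [99 79 17]
D3: mem[0x03..0x04] <- [79 17]
D4: mem[0x01..0x03] <- [bb 95 ff]
D5: mem[0x03..0x0a] <- [99 79 17 d2 df 52 78 bb]
query mem[0x15]=0x95, mem[0x13]=0x78, mem[0x07]=0xdf, mem[0x03]=0x99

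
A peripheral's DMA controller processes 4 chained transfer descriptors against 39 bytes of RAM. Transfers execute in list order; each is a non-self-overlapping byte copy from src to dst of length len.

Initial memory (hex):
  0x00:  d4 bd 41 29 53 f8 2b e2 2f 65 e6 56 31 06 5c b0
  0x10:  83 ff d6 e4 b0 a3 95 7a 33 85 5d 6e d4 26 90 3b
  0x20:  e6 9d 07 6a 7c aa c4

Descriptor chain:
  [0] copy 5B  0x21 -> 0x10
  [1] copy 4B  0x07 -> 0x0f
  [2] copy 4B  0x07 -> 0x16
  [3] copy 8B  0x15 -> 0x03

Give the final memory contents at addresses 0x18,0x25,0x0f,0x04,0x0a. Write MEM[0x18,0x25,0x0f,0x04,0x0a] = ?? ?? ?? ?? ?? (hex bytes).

MEM[0x18,0x25,0x0f,0x04,0x0a] = 65 aa e2 e2 d4

  after D0: wrote 5B at 0x10 = 9d076a7caa
  after D1: wrote 4B at 0x0f = e22f65e6
  after D2: wrote 4B at 0x16 = e22f65e6
  after D3: wrote 8B at 0x03 = a3e22f65e65d6ed4
query mem[0x18]=0x65, mem[0x25]=0xaa, mem[0x0f]=0xe2, mem[0x04]=0xe2, mem[0x0a]=0xd4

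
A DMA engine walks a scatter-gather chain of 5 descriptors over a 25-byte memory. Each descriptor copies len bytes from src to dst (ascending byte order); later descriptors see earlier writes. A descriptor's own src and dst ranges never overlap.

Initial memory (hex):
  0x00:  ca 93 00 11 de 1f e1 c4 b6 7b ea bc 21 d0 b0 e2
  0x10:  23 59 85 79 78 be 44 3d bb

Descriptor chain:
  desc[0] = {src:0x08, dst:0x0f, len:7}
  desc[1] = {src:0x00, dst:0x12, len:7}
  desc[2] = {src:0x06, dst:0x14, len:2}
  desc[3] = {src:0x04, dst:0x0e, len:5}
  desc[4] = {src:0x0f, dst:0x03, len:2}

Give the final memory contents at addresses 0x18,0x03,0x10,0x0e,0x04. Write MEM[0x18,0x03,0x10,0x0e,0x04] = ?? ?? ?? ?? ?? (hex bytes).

MEM[0x18,0x03,0x10,0x0e,0x04] = e1 1f e1 de e1

#0 dst[0x0f+7] := {0xb6,0x7b,0xea,0xbc,0x21,0xd0,0xb0}
#1 dst[0x12+7] := {0xca,0x93,0x00,0x11,0xde,0x1f,0xe1}
#2 dst[0x14+2] := {0xe1,0xc4}
#3 dst[0x0e+5] := {0xde,0x1f,0xe1,0xc4,0xb6}
#4 dst[0x03+2] := {0x1f,0xe1}
query mem[0x18]=0xe1, mem[0x03]=0x1f, mem[0x10]=0xe1, mem[0x0e]=0xde, mem[0x04]=0xe1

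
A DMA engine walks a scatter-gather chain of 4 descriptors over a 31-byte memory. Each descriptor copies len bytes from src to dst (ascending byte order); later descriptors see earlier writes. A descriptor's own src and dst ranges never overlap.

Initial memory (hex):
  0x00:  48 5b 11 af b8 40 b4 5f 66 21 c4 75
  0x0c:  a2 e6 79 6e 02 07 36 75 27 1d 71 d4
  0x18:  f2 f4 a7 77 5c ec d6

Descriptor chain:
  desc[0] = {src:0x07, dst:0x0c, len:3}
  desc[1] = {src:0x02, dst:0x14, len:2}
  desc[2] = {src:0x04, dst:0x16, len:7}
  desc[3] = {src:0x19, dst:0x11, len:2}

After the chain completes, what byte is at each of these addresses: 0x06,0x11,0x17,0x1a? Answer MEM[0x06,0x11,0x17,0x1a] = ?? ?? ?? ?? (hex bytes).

[0] 0x07->0x0c len=3 : 5f 66 21
[1] 0x02->0x14 len=2 : 11 af
[2] 0x04->0x16 len=7 : b8 40 b4 5f 66 21 c4
[3] 0x19->0x11 len=2 : 5f 66
query mem[0x06]=0xb4, mem[0x11]=0x5f, mem[0x17]=0x40, mem[0x1a]=0x66

MEM[0x06,0x11,0x17,0x1a] = b4 5f 40 66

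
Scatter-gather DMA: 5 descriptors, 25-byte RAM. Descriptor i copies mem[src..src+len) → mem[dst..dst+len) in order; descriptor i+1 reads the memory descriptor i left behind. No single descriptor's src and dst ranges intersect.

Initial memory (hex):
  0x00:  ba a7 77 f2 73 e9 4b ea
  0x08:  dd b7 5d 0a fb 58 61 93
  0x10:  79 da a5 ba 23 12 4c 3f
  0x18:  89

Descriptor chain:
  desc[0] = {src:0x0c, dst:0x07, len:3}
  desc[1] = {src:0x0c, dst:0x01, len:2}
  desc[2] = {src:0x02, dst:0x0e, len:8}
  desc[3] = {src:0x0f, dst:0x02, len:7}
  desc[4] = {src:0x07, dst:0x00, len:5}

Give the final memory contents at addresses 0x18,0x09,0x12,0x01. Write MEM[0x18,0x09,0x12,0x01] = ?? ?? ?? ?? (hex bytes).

#0 dst[0x07+3] := {0xfb,0x58,0x61}
#1 dst[0x01+2] := {0xfb,0x58}
#2 dst[0x0e+8] := {0x58,0xf2,0x73,0xe9,0x4b,0xfb,0x58,0x61}
#3 dst[0x02+7] := {0xf2,0x73,0xe9,0x4b,0xfb,0x58,0x61}
#4 dst[0x00+5] := {0x58,0x61,0x61,0x5d,0x0a}
query mem[0x18]=0x89, mem[0x09]=0x61, mem[0x12]=0x4b, mem[0x01]=0x61

MEM[0x18,0x09,0x12,0x01] = 89 61 4b 61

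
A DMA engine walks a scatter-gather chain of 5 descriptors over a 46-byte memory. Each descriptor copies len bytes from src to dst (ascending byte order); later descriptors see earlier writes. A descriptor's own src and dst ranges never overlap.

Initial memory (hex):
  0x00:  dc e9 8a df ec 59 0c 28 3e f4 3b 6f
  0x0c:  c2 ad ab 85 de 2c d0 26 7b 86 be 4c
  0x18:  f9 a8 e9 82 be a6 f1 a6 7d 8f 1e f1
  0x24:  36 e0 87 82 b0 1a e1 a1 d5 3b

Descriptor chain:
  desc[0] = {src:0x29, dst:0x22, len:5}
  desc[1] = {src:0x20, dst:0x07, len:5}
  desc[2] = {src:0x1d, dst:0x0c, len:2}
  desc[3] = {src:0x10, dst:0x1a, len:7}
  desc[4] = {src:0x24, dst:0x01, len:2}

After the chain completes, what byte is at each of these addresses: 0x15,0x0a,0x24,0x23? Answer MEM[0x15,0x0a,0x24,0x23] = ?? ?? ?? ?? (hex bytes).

MEM[0x15,0x0a,0x24,0x23] = 86 e1 a1 e1

D0: mem[0x22..0x26] <- [1a e1 a1 d5 3b]
D1: mem[0x07..0x0b] <- [7d 8f 1a e1 a1]
D2: mem[0x0c..0x0d] <- [a6 f1]
D3: mem[0x1a..0x20] <- [de 2c d0 26 7b 86 be]
D4: mem[0x01..0x02] <- [a1 d5]
query mem[0x15]=0x86, mem[0x0a]=0xe1, mem[0x24]=0xa1, mem[0x23]=0xe1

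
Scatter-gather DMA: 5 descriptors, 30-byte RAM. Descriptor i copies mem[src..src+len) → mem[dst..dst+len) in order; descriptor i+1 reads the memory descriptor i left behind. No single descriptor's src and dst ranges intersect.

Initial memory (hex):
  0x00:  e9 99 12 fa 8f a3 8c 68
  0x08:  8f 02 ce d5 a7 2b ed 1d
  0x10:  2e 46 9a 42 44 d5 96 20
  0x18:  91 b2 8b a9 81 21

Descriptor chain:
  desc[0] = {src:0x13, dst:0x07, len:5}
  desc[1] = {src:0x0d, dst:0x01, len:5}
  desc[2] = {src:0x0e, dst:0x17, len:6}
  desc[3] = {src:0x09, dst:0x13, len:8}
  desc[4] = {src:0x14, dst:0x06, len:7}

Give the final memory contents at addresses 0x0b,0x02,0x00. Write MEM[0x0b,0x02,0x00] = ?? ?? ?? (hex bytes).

MEM[0x0b,0x02,0x00] = 1d ed e9

[0] 0x13->0x07 len=5 : 42 44 d5 96 20
[1] 0x0d->0x01 len=5 : 2b ed 1d 2e 46
[2] 0x0e->0x17 len=6 : ed 1d 2e 46 9a 42
[3] 0x09->0x13 len=8 : d5 96 20 a7 2b ed 1d 2e
[4] 0x14->0x06 len=7 : 96 20 a7 2b ed 1d 2e
query mem[0x0b]=0x1d, mem[0x02]=0xed, mem[0x00]=0xe9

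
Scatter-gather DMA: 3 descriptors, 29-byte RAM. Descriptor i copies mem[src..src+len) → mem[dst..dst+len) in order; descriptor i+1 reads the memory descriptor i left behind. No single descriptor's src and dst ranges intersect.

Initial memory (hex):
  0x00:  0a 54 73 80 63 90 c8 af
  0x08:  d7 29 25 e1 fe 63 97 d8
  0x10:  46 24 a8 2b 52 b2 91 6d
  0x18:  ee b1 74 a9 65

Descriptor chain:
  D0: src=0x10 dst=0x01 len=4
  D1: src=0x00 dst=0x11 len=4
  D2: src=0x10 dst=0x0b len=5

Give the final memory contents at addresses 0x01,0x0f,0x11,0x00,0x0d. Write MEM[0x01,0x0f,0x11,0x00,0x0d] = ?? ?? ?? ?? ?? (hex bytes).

MEM[0x01,0x0f,0x11,0x00,0x0d] = 46 a8 0a 0a 46

  after D0: wrote 4B at 0x01 = 4624a82b
  after D1: wrote 4B at 0x11 = 0a4624a8
  after D2: wrote 5B at 0x0b = 460a4624a8
query mem[0x01]=0x46, mem[0x0f]=0xa8, mem[0x11]=0x0a, mem[0x00]=0x0a, mem[0x0d]=0x46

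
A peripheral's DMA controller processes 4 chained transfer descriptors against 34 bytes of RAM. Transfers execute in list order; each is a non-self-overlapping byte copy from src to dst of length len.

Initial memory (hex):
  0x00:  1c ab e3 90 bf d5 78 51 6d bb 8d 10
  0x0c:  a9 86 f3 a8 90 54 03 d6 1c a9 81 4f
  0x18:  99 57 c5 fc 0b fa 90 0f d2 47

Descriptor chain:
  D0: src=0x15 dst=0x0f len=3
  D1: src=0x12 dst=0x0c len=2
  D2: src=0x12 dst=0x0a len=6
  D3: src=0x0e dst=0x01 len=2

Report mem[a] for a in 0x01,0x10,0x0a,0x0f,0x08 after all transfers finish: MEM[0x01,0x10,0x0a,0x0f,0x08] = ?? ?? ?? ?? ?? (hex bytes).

D0: mem[0x0f..0x11] <- [a9 81 4f]
D1: mem[0x0c..0x0d] <- [03 d6]
D2: mem[0x0a..0x0f] <- [03 d6 1c a9 81 4f]
D3: mem[0x01..0x02] <- [81 4f]
query mem[0x01]=0x81, mem[0x10]=0x81, mem[0x0a]=0x03, mem[0x0f]=0x4f, mem[0x08]=0x6d

MEM[0x01,0x10,0x0a,0x0f,0x08] = 81 81 03 4f 6d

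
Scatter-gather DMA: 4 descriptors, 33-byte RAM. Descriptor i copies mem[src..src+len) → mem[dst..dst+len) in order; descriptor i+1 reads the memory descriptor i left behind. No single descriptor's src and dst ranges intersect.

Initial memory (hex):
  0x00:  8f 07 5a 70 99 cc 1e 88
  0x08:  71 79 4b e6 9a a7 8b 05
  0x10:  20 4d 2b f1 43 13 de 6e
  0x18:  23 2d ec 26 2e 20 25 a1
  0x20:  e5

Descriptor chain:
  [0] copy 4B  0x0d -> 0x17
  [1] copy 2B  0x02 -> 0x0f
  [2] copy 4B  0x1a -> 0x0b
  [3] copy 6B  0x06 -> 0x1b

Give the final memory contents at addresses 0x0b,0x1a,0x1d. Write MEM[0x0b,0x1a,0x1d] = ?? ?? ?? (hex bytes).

D0: mem[0x17..0x1a] <- [a7 8b 05 20]
D1: mem[0x0f..0x10] <- [5a 70]
D2: mem[0x0b..0x0e] <- [20 26 2e 20]
D3: mem[0x1b..0x20] <- [1e 88 71 79 4b 20]
query mem[0x0b]=0x20, mem[0x1a]=0x20, mem[0x1d]=0x71

MEM[0x0b,0x1a,0x1d] = 20 20 71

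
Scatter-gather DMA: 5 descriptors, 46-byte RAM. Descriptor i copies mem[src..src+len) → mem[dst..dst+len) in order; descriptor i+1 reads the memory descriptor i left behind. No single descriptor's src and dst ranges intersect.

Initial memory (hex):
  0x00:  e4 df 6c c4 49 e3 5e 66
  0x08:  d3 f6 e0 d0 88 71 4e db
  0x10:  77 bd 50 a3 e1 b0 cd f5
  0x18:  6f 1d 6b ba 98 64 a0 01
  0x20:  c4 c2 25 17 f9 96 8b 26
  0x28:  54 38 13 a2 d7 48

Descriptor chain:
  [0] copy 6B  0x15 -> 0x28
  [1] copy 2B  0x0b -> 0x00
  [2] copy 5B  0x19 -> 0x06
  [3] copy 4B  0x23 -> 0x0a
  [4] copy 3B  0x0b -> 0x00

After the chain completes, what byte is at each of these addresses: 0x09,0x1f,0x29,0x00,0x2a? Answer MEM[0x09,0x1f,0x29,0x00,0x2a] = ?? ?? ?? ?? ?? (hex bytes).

MEM[0x09,0x1f,0x29,0x00,0x2a] = 98 01 cd f9 f5

[0] 0x15->0x28 len=6 : b0 cd f5 6f 1d 6b
[1] 0x0b->0x00 len=2 : d0 88
[2] 0x19->0x06 len=5 : 1d 6b ba 98 64
[3] 0x23->0x0a len=4 : 17 f9 96 8b
[4] 0x0b->0x00 len=3 : f9 96 8b
query mem[0x09]=0x98, mem[0x1f]=0x01, mem[0x29]=0xcd, mem[0x00]=0xf9, mem[0x2a]=0xf5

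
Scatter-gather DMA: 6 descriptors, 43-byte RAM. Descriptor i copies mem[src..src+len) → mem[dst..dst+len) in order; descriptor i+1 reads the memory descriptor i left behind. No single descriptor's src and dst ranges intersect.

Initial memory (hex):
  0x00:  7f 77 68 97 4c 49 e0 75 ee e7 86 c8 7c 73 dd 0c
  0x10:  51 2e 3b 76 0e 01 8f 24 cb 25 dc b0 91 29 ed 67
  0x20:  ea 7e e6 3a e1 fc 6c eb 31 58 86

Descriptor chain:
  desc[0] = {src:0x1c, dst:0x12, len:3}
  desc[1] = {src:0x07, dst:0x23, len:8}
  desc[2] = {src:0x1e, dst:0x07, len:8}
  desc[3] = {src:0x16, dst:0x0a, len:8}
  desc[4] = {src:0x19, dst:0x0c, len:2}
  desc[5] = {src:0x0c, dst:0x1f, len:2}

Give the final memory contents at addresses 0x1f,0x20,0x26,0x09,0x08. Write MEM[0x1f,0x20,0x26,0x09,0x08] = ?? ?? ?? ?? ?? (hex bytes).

MEM[0x1f,0x20,0x26,0x09,0x08] = 25 dc 86 ea 67

D0: mem[0x12..0x14] <- [91 29 ed]
D1: mem[0x23..0x2a] <- [75 ee e7 86 c8 7c 73 dd]
D2: mem[0x07..0x0e] <- [ed 67 ea 7e e6 75 ee e7]
D3: mem[0x0a..0x11] <- [8f 24 cb 25 dc b0 91 29]
D4: mem[0x0c..0x0d] <- [25 dc]
D5: mem[0x1f..0x20] <- [25 dc]
query mem[0x1f]=0x25, mem[0x20]=0xdc, mem[0x26]=0x86, mem[0x09]=0xea, mem[0x08]=0x67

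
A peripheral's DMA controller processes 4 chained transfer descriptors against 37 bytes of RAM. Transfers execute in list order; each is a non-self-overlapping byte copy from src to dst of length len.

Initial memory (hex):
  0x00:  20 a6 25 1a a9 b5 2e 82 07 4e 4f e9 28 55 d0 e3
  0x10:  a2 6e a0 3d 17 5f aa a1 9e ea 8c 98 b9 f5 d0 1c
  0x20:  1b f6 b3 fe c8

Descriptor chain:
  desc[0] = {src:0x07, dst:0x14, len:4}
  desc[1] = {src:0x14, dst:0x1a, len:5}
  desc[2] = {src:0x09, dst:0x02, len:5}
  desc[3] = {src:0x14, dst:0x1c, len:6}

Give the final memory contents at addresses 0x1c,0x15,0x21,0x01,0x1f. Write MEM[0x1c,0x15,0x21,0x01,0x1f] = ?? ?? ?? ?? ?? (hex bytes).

[0] 0x07->0x14 len=4 : 82 07 4e 4f
[1] 0x14->0x1a len=5 : 82 07 4e 4f 9e
[2] 0x09->0x02 len=5 : 4e 4f e9 28 55
[3] 0x14->0x1c len=6 : 82 07 4e 4f 9e ea
query mem[0x1c]=0x82, mem[0x15]=0x07, mem[0x21]=0xea, mem[0x01]=0xa6, mem[0x1f]=0x4f

MEM[0x1c,0x15,0x21,0x01,0x1f] = 82 07 ea a6 4f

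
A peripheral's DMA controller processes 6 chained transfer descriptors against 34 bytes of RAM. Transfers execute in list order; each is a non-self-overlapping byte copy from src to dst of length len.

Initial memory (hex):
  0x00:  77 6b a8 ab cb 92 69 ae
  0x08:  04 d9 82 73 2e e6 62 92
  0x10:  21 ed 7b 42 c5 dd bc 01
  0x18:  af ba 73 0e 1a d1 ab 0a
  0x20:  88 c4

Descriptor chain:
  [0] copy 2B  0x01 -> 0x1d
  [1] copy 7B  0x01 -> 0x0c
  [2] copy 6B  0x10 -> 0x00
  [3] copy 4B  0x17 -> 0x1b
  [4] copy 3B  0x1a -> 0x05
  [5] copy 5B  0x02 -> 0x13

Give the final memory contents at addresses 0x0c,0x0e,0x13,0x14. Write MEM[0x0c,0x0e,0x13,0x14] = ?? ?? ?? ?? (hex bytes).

MEM[0x0c,0x0e,0x13,0x14] = 6b ab ae 42

[0] 0x01->0x1d len=2 : 6b a8
[1] 0x01->0x0c len=7 : 6b a8 ab cb 92 69 ae
[2] 0x10->0x00 len=6 : 92 69 ae 42 c5 dd
[3] 0x17->0x1b len=4 : 01 af ba 73
[4] 0x1a->0x05 len=3 : 73 01 af
[5] 0x02->0x13 len=5 : ae 42 c5 73 01
query mem[0x0c]=0x6b, mem[0x0e]=0xab, mem[0x13]=0xae, mem[0x14]=0x42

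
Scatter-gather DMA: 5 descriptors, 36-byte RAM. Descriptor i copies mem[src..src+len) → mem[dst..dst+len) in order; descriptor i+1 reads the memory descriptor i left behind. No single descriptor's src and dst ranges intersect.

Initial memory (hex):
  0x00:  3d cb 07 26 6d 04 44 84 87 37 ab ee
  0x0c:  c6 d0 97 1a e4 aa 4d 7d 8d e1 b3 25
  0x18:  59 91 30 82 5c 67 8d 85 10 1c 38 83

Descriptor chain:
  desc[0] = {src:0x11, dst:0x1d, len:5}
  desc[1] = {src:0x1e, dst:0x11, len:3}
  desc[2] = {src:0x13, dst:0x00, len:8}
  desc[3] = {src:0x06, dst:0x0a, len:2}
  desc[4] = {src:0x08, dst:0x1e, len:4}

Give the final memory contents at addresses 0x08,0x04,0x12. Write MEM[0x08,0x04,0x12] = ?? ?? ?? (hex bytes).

D0: mem[0x1d..0x21] <- [aa 4d 7d 8d e1]
D1: mem[0x11..0x13] <- [4d 7d 8d]
D2: mem[0x00..0x07] <- [8d 8d e1 b3 25 59 91 30]
D3: mem[0x0a..0x0b] <- [91 30]
D4: mem[0x1e..0x21] <- [87 37 91 30]
query mem[0x08]=0x87, mem[0x04]=0x25, mem[0x12]=0x7d

MEM[0x08,0x04,0x12] = 87 25 7d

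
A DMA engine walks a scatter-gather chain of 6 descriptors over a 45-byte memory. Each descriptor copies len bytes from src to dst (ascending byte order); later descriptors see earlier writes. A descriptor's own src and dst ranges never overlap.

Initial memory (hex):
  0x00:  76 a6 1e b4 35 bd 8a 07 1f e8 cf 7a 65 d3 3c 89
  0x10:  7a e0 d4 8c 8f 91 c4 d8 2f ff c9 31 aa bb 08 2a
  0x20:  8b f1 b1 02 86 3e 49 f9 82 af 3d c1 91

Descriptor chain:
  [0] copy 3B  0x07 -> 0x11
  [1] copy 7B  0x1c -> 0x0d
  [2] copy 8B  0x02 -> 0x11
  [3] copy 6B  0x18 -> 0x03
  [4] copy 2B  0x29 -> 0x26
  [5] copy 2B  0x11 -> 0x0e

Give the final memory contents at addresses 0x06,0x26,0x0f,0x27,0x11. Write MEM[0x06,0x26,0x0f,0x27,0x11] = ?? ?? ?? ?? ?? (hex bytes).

#0 dst[0x11+3] := {0x07,0x1f,0xe8}
#1 dst[0x0d+7] := {0xaa,0xbb,0x08,0x2a,0x8b,0xf1,0xb1}
#2 dst[0x11+8] := {0x1e,0xb4,0x35,0xbd,0x8a,0x07,0x1f,0xe8}
#3 dst[0x03+6] := {0xe8,0xff,0xc9,0x31,0xaa,0xbb}
#4 dst[0x26+2] := {0xaf,0x3d}
#5 dst[0x0e+2] := {0x1e,0xb4}
query mem[0x06]=0x31, mem[0x26]=0xaf, mem[0x0f]=0xb4, mem[0x27]=0x3d, mem[0x11]=0x1e

MEM[0x06,0x26,0x0f,0x27,0x11] = 31 af b4 3d 1e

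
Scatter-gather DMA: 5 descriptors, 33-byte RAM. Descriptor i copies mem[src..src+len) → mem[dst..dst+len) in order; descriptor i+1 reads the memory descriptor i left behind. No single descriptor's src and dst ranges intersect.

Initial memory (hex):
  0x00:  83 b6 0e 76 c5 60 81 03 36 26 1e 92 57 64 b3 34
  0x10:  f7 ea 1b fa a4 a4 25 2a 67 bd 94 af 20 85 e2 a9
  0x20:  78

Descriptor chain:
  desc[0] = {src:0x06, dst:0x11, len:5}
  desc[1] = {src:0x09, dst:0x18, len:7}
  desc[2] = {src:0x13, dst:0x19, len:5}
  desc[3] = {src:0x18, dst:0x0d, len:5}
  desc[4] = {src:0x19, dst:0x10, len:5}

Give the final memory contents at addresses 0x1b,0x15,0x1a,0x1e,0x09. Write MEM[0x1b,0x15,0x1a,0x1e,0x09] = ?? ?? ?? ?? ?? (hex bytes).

D0: mem[0x11..0x15] <- [81 03 36 26 1e]
D1: mem[0x18..0x1e] <- [26 1e 92 57 64 b3 34]
D2: mem[0x19..0x1d] <- [36 26 1e 25 2a]
D3: mem[0x0d..0x11] <- [26 36 26 1e 25]
D4: mem[0x10..0x14] <- [36 26 1e 25 2a]
query mem[0x1b]=0x1e, mem[0x15]=0x1e, mem[0x1a]=0x26, mem[0x1e]=0x34, mem[0x09]=0x26

MEM[0x1b,0x15,0x1a,0x1e,0x09] = 1e 1e 26 34 26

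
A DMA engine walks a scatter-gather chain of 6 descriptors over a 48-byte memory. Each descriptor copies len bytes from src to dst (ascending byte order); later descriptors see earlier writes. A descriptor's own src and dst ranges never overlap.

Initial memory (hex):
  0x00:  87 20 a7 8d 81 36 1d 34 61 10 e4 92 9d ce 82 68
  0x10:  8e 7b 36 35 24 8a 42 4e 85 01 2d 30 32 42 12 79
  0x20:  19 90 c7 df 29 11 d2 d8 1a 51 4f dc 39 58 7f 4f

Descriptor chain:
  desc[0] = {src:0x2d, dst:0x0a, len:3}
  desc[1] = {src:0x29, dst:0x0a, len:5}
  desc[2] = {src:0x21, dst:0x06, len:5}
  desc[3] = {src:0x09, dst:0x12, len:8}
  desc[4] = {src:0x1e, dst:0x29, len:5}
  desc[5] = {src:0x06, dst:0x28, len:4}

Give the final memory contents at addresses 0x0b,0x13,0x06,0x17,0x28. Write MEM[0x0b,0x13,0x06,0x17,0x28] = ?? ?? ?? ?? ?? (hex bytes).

D0: mem[0x0a..0x0c] <- [58 7f 4f]
D1: mem[0x0a..0x0e] <- [51 4f dc 39 58]
D2: mem[0x06..0x0a] <- [90 c7 df 29 11]
D3: mem[0x12..0x19] <- [29 11 4f dc 39 58 68 8e]
D4: mem[0x29..0x2d] <- [12 79 19 90 c7]
D5: mem[0x28..0x2b] <- [90 c7 df 29]
query mem[0x0b]=0x4f, mem[0x13]=0x11, mem[0x06]=0x90, mem[0x17]=0x58, mem[0x28]=0x90

MEM[0x0b,0x13,0x06,0x17,0x28] = 4f 11 90 58 90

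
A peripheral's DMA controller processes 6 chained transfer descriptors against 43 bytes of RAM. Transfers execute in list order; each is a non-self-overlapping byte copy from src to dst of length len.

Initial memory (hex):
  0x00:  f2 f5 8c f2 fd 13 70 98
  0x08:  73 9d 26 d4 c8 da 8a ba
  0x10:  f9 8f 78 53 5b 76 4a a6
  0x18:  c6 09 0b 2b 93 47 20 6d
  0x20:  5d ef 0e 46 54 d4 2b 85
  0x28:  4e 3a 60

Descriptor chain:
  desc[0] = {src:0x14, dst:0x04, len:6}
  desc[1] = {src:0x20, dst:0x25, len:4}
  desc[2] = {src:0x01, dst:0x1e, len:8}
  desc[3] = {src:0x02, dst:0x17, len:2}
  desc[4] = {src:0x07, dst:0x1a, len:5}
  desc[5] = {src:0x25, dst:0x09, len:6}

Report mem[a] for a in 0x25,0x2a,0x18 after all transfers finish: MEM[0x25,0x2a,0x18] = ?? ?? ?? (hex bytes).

MEM[0x25,0x2a,0x18] = c6 60 f2

  after D0: wrote 6B at 0x04 = 5b764aa6c609
  after D1: wrote 4B at 0x25 = 5def0e46
  after D2: wrote 8B at 0x1e = f58cf25b764aa6c6
  after D3: wrote 2B at 0x17 = 8cf2
  after D4: wrote 5B at 0x1a = a6c60926d4
  after D5: wrote 6B at 0x09 = c6ef0e463a60
query mem[0x25]=0xc6, mem[0x2a]=0x60, mem[0x18]=0xf2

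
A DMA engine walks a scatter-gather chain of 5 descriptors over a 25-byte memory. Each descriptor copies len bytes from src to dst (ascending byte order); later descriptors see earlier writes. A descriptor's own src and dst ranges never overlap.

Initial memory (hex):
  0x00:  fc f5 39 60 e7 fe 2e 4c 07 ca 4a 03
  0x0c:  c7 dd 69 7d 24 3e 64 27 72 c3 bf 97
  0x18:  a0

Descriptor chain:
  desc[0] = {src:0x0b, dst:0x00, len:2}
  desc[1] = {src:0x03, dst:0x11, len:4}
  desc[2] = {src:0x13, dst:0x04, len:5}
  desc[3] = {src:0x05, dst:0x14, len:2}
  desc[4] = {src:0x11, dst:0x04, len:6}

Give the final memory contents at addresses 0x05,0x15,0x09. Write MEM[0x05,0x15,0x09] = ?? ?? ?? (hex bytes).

MEM[0x05,0x15,0x09] = e7 c3 bf

[0] 0x0b->0x00 len=2 : 03 c7
[1] 0x03->0x11 len=4 : 60 e7 fe 2e
[2] 0x13->0x04 len=5 : fe 2e c3 bf 97
[3] 0x05->0x14 len=2 : 2e c3
[4] 0x11->0x04 len=6 : 60 e7 fe 2e c3 bf
query mem[0x05]=0xe7, mem[0x15]=0xc3, mem[0x09]=0xbf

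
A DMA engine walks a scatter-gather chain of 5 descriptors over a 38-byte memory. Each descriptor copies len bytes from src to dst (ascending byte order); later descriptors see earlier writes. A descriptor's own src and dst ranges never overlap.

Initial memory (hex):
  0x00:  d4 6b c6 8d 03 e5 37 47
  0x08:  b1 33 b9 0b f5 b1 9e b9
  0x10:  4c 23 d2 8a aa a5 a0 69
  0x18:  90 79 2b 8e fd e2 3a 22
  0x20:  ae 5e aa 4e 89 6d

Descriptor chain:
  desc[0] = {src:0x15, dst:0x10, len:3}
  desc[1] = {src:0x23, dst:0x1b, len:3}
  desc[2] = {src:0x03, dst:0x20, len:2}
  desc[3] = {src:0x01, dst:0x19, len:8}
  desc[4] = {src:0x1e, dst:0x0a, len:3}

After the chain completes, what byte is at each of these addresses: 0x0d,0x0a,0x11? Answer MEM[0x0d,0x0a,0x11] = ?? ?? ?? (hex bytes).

MEM[0x0d,0x0a,0x11] = b1 37 a0

  after D0: wrote 3B at 0x10 = a5a069
  after D1: wrote 3B at 0x1b = 4e896d
  after D2: wrote 2B at 0x20 = 8d03
  after D3: wrote 8B at 0x19 = 6bc68d03e53747b1
  after D4: wrote 3B at 0x0a = 3747b1
query mem[0x0d]=0xb1, mem[0x0a]=0x37, mem[0x11]=0xa0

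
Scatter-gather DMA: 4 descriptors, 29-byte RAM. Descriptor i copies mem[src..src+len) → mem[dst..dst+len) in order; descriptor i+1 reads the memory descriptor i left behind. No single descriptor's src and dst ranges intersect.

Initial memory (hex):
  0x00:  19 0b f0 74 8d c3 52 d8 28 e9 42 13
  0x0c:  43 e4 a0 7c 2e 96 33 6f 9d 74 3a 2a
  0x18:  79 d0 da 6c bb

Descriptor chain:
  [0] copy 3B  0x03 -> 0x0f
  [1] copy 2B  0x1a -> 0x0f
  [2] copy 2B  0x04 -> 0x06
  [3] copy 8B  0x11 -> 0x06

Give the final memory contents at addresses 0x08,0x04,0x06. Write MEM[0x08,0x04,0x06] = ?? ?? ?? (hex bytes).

MEM[0x08,0x04,0x06] = 6f 8d c3

#0 dst[0x0f+3] := {0x74,0x8d,0xc3}
#1 dst[0x0f+2] := {0xda,0x6c}
#2 dst[0x06+2] := {0x8d,0xc3}
#3 dst[0x06+8] := {0xc3,0x33,0x6f,0x9d,0x74,0x3a,0x2a,0x79}
query mem[0x08]=0x6f, mem[0x04]=0x8d, mem[0x06]=0xc3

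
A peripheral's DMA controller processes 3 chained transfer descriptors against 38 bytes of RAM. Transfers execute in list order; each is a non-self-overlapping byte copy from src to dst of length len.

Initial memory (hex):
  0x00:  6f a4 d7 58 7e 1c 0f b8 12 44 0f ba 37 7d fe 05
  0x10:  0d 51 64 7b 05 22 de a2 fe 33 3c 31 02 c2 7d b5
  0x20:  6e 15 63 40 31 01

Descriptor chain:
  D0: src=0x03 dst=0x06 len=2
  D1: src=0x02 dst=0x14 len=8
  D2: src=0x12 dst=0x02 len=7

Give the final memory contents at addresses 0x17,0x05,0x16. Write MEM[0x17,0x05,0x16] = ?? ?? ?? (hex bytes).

MEM[0x17,0x05,0x16] = 1c 58 7e

#0 dst[0x06+2] := {0x58,0x7e}
#1 dst[0x14+8] := {0xd7,0x58,0x7e,0x1c,0x58,0x7e,0x12,0x44}
#2 dst[0x02+7] := {0x64,0x7b,0xd7,0x58,0x7e,0x1c,0x58}
query mem[0x17]=0x1c, mem[0x05]=0x58, mem[0x16]=0x7e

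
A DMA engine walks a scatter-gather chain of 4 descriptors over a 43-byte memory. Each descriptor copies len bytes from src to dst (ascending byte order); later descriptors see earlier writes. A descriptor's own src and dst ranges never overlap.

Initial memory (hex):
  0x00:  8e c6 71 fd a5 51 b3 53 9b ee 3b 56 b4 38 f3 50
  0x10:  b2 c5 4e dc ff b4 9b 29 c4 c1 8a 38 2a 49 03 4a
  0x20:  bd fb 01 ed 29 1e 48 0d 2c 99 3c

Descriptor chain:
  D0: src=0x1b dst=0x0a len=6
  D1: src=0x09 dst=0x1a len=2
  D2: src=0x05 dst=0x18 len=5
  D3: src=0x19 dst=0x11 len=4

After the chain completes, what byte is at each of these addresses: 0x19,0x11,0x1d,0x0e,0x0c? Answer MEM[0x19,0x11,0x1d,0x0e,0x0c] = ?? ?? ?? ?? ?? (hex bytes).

  after D0: wrote 6B at 0x0a = 382a49034abd
  after D1: wrote 2B at 0x1a = ee38
  after D2: wrote 5B at 0x18 = 51b3539bee
  after D3: wrote 4B at 0x11 = b3539bee
query mem[0x19]=0xb3, mem[0x11]=0xb3, mem[0x1d]=0x49, mem[0x0e]=0x4a, mem[0x0c]=0x49

MEM[0x19,0x11,0x1d,0x0e,0x0c] = b3 b3 49 4a 49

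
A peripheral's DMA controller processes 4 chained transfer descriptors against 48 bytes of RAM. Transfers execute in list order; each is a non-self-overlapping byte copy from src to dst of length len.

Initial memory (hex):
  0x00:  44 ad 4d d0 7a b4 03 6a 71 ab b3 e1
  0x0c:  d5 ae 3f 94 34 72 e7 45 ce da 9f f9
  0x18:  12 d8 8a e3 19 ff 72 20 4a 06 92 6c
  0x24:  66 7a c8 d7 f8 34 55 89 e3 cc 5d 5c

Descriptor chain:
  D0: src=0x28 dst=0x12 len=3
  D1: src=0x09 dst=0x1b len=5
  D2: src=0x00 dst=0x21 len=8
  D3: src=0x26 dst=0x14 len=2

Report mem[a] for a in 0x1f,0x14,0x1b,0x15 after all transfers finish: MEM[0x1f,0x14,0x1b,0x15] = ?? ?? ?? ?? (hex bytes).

D0: mem[0x12..0x14] <- [f8 34 55]
D1: mem[0x1b..0x1f] <- [ab b3 e1 d5 ae]
D2: mem[0x21..0x28] <- [44 ad 4d d0 7a b4 03 6a]
D3: mem[0x14..0x15] <- [b4 03]
query mem[0x1f]=0xae, mem[0x14]=0xb4, mem[0x1b]=0xab, mem[0x15]=0x03

MEM[0x1f,0x14,0x1b,0x15] = ae b4 ab 03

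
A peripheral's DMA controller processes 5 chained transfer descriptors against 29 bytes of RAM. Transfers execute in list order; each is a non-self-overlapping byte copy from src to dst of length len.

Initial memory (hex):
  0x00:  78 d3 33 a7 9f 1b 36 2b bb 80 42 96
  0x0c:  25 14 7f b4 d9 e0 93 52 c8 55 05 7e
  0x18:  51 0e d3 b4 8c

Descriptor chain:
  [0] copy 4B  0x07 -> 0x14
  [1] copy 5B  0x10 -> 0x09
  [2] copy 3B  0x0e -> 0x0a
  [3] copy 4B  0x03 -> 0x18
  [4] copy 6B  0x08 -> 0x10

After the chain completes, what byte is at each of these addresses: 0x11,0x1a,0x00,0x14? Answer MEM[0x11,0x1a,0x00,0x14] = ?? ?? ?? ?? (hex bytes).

MEM[0x11,0x1a,0x00,0x14] = d9 1b 78 d9

  after D0: wrote 4B at 0x14 = 2bbb8042
  after D1: wrote 5B at 0x09 = d9e093522b
  after D2: wrote 3B at 0x0a = 7fb4d9
  after D3: wrote 4B at 0x18 = a79f1b36
  after D4: wrote 6B at 0x10 = bbd97fb4d92b
query mem[0x11]=0xd9, mem[0x1a]=0x1b, mem[0x00]=0x78, mem[0x14]=0xd9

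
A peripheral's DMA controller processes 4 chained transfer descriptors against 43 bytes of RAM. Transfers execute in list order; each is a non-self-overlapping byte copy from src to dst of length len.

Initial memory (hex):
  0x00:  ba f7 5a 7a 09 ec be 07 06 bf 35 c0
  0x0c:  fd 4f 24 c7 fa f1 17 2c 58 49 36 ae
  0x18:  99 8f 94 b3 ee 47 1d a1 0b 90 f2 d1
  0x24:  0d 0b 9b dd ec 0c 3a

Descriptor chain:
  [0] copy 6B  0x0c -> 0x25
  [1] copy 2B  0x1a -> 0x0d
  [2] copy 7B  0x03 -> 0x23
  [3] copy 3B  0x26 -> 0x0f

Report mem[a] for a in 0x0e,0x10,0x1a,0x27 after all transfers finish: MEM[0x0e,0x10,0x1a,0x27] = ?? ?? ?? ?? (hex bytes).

[0] 0x0c->0x25 len=6 : fd 4f 24 c7 fa f1
[1] 0x1a->0x0d len=2 : 94 b3
[2] 0x03->0x23 len=7 : 7a 09 ec be 07 06 bf
[3] 0x26->0x0f len=3 : be 07 06
query mem[0x0e]=0xb3, mem[0x10]=0x07, mem[0x1a]=0x94, mem[0x27]=0x07

MEM[0x0e,0x10,0x1a,0x27] = b3 07 94 07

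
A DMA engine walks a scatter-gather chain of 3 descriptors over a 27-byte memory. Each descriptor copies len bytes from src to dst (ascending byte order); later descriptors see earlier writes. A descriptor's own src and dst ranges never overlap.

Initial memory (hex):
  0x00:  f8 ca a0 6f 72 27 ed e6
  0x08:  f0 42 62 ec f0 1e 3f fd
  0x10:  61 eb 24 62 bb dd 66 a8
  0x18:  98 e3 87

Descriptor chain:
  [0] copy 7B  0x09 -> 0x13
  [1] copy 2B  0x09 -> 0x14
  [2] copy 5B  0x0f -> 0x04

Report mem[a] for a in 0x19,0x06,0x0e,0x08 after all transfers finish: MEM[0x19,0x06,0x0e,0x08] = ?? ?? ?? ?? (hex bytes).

MEM[0x19,0x06,0x0e,0x08] = fd eb 3f 42

D0: mem[0x13..0x19] <- [42 62 ec f0 1e 3f fd]
D1: mem[0x14..0x15] <- [42 62]
D2: mem[0x04..0x08] <- [fd 61 eb 24 42]
query mem[0x19]=0xfd, mem[0x06]=0xeb, mem[0x0e]=0x3f, mem[0x08]=0x42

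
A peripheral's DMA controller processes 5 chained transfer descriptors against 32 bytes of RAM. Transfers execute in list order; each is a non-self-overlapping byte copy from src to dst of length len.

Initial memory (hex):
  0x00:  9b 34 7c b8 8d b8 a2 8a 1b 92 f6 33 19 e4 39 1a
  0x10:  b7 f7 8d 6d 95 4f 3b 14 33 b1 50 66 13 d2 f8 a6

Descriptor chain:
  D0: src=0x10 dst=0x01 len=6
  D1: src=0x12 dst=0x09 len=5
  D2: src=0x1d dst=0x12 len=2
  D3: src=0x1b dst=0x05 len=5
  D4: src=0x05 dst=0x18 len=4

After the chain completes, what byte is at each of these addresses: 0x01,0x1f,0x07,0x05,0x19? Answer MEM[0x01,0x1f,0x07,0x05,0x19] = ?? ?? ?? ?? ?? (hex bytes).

  after D0: wrote 6B at 0x01 = b7f78d6d954f
  after D1: wrote 5B at 0x09 = 8d6d954f3b
  after D2: wrote 2B at 0x12 = d2f8
  after D3: wrote 5B at 0x05 = 6613d2f8a6
  after D4: wrote 4B at 0x18 = 6613d2f8
query mem[0x01]=0xb7, mem[0x1f]=0xa6, mem[0x07]=0xd2, mem[0x05]=0x66, mem[0x19]=0x13

MEM[0x01,0x1f,0x07,0x05,0x19] = b7 a6 d2 66 13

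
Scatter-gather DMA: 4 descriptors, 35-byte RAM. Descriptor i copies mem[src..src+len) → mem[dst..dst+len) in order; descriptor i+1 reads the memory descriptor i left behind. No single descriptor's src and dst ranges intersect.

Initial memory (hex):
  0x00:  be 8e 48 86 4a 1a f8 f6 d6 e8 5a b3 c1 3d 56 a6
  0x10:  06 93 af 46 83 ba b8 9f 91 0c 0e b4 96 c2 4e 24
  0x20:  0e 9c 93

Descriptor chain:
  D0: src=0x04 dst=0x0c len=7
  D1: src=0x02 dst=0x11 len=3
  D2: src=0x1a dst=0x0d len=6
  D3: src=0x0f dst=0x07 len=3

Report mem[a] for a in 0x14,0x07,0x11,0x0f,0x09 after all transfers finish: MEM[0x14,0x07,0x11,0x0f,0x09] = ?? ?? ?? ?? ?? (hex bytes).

  after D0: wrote 7B at 0x0c = 4a1af8f6d6e85a
  after D1: wrote 3B at 0x11 = 48864a
  after D2: wrote 6B at 0x0d = 0eb496c24e24
  after D3: wrote 3B at 0x07 = 96c24e
query mem[0x14]=0x83, mem[0x07]=0x96, mem[0x11]=0x4e, mem[0x0f]=0x96, mem[0x09]=0x4e

MEM[0x14,0x07,0x11,0x0f,0x09] = 83 96 4e 96 4e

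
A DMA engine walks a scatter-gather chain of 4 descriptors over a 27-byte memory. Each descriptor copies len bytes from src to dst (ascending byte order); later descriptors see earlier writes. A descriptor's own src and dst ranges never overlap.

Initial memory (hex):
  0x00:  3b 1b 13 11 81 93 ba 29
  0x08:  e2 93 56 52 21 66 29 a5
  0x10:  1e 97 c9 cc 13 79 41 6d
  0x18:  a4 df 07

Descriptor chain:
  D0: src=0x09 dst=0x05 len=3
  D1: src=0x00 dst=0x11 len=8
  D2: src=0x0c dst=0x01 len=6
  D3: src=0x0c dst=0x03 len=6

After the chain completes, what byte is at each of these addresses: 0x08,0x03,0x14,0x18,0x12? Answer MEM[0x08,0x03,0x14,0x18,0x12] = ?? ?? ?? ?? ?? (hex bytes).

MEM[0x08,0x03,0x14,0x18,0x12] = 3b 21 11 52 1b

  after D0: wrote 3B at 0x05 = 935652
  after D1: wrote 8B at 0x11 = 3b1b131181935652
  after D2: wrote 6B at 0x01 = 216629a51e3b
  after D3: wrote 6B at 0x03 = 216629a51e3b
query mem[0x08]=0x3b, mem[0x03]=0x21, mem[0x14]=0x11, mem[0x18]=0x52, mem[0x12]=0x1b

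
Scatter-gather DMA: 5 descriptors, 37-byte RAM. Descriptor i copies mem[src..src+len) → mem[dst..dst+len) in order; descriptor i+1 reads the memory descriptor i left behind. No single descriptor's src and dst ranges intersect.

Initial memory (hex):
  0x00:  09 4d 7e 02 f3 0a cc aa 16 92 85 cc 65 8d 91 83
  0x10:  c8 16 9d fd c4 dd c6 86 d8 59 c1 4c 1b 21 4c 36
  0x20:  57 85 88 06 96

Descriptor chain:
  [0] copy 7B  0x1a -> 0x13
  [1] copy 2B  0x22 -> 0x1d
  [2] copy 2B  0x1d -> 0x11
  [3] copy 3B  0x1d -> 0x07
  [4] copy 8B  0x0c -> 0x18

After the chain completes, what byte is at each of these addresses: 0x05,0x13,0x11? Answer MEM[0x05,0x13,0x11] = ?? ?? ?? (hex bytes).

  after D0: wrote 7B at 0x13 = c14c1b214c3657
  after D1: wrote 2B at 0x1d = 8806
  after D2: wrote 2B at 0x11 = 8806
  after D3: wrote 3B at 0x07 = 880636
  after D4: wrote 8B at 0x18 = 658d9183c88806c1
query mem[0x05]=0x0a, mem[0x13]=0xc1, mem[0x11]=0x88

MEM[0x05,0x13,0x11] = 0a c1 88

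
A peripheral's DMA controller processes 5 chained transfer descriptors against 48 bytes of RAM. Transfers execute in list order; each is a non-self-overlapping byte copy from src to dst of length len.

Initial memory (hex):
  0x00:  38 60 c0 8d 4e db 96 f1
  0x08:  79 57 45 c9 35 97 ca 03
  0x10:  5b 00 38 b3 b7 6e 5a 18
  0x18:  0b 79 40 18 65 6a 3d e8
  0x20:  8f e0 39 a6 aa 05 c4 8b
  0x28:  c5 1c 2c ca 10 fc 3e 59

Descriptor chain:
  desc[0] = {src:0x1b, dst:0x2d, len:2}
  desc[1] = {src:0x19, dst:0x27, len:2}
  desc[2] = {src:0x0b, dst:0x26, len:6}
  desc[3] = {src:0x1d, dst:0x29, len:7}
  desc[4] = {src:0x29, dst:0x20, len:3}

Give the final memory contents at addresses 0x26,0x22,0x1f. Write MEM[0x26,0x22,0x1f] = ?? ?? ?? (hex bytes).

[0] 0x1b->0x2d len=2 : 18 65
[1] 0x19->0x27 len=2 : 79 40
[2] 0x0b->0x26 len=6 : c9 35 97 ca 03 5b
[3] 0x1d->0x29 len=7 : 6a 3d e8 8f e0 39 a6
[4] 0x29->0x20 len=3 : 6a 3d e8
query mem[0x26]=0xc9, mem[0x22]=0xe8, mem[0x1f]=0xe8

MEM[0x26,0x22,0x1f] = c9 e8 e8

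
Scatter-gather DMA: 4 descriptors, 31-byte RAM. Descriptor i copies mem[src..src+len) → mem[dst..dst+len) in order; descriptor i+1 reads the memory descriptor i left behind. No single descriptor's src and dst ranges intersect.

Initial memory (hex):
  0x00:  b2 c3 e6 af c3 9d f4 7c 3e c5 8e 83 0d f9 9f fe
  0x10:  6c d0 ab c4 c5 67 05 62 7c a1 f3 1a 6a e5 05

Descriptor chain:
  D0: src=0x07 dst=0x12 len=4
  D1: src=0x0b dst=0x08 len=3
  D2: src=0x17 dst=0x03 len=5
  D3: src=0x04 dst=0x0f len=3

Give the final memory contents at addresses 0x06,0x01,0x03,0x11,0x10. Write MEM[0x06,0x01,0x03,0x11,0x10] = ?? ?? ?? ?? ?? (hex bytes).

D0: mem[0x12..0x15] <- [7c 3e c5 8e]
D1: mem[0x08..0x0a] <- [83 0d f9]
D2: mem[0x03..0x07] <- [62 7c a1 f3 1a]
D3: mem[0x0f..0x11] <- [7c a1 f3]
query mem[0x06]=0xf3, mem[0x01]=0xc3, mem[0x03]=0x62, mem[0x11]=0xf3, mem[0x10]=0xa1

MEM[0x06,0x01,0x03,0x11,0x10] = f3 c3 62 f3 a1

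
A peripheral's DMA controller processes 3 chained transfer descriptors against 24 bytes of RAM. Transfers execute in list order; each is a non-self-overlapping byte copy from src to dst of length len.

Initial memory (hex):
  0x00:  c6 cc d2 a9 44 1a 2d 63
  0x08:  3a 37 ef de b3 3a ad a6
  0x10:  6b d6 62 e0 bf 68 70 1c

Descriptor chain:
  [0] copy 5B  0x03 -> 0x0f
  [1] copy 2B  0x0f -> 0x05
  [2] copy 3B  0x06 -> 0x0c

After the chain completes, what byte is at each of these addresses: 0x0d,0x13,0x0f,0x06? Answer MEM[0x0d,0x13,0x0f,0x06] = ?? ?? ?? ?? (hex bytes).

#0 dst[0x0f+5] := {0xa9,0x44,0x1a,0x2d,0x63}
#1 dst[0x05+2] := {0xa9,0x44}
#2 dst[0x0c+3] := {0x44,0x63,0x3a}
query mem[0x0d]=0x63, mem[0x13]=0x63, mem[0x0f]=0xa9, mem[0x06]=0x44

MEM[0x0d,0x13,0x0f,0x06] = 63 63 a9 44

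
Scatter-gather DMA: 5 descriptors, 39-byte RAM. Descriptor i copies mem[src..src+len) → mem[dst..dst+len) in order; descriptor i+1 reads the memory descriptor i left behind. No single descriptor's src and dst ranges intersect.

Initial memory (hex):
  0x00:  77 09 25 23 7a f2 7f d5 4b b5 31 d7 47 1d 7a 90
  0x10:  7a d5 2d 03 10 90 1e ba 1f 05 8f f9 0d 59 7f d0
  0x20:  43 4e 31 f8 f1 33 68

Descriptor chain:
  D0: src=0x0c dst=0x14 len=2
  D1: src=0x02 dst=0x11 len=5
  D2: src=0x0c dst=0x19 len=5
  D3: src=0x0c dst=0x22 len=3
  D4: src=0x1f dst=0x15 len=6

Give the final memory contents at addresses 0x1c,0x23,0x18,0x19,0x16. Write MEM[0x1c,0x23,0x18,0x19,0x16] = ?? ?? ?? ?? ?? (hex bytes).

MEM[0x1c,0x23,0x18,0x19,0x16] = 90 1d 47 1d 43

[0] 0x0c->0x14 len=2 : 47 1d
[1] 0x02->0x11 len=5 : 25 23 7a f2 7f
[2] 0x0c->0x19 len=5 : 47 1d 7a 90 7a
[3] 0x0c->0x22 len=3 : 47 1d 7a
[4] 0x1f->0x15 len=6 : d0 43 4e 47 1d 7a
query mem[0x1c]=0x90, mem[0x23]=0x1d, mem[0x18]=0x47, mem[0x19]=0x1d, mem[0x16]=0x43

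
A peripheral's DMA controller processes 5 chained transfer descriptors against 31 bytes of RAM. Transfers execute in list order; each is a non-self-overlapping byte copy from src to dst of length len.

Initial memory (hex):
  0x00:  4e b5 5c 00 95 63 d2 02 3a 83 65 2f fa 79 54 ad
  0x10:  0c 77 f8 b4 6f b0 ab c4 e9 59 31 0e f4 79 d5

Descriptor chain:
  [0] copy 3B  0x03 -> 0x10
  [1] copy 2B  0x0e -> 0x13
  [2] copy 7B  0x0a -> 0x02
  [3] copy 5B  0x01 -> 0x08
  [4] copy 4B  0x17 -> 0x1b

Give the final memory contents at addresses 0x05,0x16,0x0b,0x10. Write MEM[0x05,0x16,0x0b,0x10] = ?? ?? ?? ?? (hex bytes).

D0: mem[0x10..0x12] <- [00 95 63]
D1: mem[0x13..0x14] <- [54 ad]
D2: mem[0x02..0x08] <- [65 2f fa 79 54 ad 00]
D3: mem[0x08..0x0c] <- [b5 65 2f fa 79]
D4: mem[0x1b..0x1e] <- [c4 e9 59 31]
query mem[0x05]=0x79, mem[0x16]=0xab, mem[0x0b]=0xfa, mem[0x10]=0x00

MEM[0x05,0x16,0x0b,0x10] = 79 ab fa 00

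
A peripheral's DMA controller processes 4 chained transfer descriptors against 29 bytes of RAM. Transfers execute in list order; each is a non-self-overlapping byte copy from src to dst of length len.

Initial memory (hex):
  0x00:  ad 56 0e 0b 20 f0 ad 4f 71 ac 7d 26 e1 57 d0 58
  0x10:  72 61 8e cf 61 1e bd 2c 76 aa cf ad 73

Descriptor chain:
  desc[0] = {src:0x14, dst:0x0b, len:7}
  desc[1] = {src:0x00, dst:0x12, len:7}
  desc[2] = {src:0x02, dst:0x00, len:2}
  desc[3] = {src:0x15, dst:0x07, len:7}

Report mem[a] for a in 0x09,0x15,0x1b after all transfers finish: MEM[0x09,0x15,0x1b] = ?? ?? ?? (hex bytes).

MEM[0x09,0x15,0x1b] = f0 0b ad

[0] 0x14->0x0b len=7 : 61 1e bd 2c 76 aa cf
[1] 0x00->0x12 len=7 : ad 56 0e 0b 20 f0 ad
[2] 0x02->0x00 len=2 : 0e 0b
[3] 0x15->0x07 len=7 : 0b 20 f0 ad aa cf ad
query mem[0x09]=0xf0, mem[0x15]=0x0b, mem[0x1b]=0xad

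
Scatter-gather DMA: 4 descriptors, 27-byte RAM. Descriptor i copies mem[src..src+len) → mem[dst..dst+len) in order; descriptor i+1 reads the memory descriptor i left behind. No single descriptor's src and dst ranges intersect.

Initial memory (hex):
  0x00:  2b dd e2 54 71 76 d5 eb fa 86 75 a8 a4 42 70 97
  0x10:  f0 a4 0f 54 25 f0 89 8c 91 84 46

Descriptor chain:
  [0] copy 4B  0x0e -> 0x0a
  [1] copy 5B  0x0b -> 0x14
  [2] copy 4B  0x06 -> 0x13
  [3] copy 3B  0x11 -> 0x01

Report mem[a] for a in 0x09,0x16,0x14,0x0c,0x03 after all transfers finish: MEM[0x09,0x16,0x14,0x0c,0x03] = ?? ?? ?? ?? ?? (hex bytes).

D0: mem[0x0a..0x0d] <- [70 97 f0 a4]
D1: mem[0x14..0x18] <- [97 f0 a4 70 97]
D2: mem[0x13..0x16] <- [d5 eb fa 86]
D3: mem[0x01..0x03] <- [a4 0f d5]
query mem[0x09]=0x86, mem[0x16]=0x86, mem[0x14]=0xeb, mem[0x0c]=0xf0, mem[0x03]=0xd5

MEM[0x09,0x16,0x14,0x0c,0x03] = 86 86 eb f0 d5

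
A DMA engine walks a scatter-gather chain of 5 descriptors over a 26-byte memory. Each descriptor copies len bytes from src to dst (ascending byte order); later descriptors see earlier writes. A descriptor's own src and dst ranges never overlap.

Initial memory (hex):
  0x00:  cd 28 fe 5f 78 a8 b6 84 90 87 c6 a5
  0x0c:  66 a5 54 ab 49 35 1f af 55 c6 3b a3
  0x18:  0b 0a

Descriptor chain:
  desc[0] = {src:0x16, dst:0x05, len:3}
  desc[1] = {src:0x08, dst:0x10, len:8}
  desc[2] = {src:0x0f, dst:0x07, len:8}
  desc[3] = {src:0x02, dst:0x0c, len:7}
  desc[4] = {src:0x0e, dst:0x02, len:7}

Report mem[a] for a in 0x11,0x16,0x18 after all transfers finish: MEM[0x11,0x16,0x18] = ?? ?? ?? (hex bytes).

#0 dst[0x05+3] := {0x3b,0xa3,0x0b}
#1 dst[0x10+8] := {0x90,0x87,0xc6,0xa5,0x66,0xa5,0x54,0xab}
#2 dst[0x07+8] := {0xab,0x90,0x87,0xc6,0xa5,0x66,0xa5,0x54}
#3 dst[0x0c+7] := {0xfe,0x5f,0x78,0x3b,0xa3,0xab,0x90}
#4 dst[0x02+7] := {0x78,0x3b,0xa3,0xab,0x90,0xa5,0x66}
query mem[0x11]=0xab, mem[0x16]=0x54, mem[0x18]=0x0b

MEM[0x11,0x16,0x18] = ab 54 0b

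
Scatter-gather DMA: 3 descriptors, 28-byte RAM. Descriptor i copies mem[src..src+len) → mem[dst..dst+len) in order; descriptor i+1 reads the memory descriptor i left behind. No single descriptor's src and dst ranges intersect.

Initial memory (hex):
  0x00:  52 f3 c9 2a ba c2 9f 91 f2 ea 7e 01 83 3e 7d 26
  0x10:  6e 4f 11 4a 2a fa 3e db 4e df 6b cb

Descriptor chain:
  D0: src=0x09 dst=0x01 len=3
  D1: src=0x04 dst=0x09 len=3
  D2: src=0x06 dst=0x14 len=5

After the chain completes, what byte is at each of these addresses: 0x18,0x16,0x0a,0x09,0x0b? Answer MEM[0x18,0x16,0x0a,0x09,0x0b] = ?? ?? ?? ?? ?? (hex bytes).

[0] 0x09->0x01 len=3 : ea 7e 01
[1] 0x04->0x09 len=3 : ba c2 9f
[2] 0x06->0x14 len=5 : 9f 91 f2 ba c2
query mem[0x18]=0xc2, mem[0x16]=0xf2, mem[0x0a]=0xc2, mem[0x09]=0xba, mem[0x0b]=0x9f

MEM[0x18,0x16,0x0a,0x09,0x0b] = c2 f2 c2 ba 9f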